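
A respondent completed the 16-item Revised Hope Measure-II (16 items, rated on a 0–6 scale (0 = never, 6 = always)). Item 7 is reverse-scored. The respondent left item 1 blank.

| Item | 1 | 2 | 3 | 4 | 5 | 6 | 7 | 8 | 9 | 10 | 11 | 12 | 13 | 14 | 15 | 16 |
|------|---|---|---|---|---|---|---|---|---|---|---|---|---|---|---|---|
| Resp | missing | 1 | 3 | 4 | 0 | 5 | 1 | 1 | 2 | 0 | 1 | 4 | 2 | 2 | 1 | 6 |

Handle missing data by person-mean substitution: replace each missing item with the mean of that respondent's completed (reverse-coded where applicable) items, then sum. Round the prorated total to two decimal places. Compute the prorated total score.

39.47

Reverse-coded (reversed = (0+6) − raw = 6 − raw):
  item 7: 6 − 1 = 5
Completed scored items (15 of 16): 1, 3, 4, 0, 5, 5, 1, 2, 0, 1, 4, 2, 2, 1, 6; sum = 37.
Person mean = 37 / 15 ≈ 2.4667
Prorated total = (37 / 15) × 16 = 39.47 (to 2 dp)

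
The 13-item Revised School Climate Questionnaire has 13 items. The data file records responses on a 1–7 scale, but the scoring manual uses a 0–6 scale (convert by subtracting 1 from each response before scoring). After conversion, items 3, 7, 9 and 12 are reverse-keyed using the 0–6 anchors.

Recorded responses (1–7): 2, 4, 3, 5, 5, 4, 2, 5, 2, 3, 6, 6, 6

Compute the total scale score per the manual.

Convert to 0–6: 1, 3, 2, 4, 4, 3, 1, 4, 1, 2, 5, 5, 5
Reverse-coded (reverse-coded value = 6 − response):
  item 3: 6 − 2 = 4
  item 7: 6 − 1 = 5
  item 9: 6 − 1 = 5
  item 12: 6 − 5 = 1
Scored: 1, 3, 4, 4, 4, 3, 5, 4, 5, 2, 5, 1, 5
Total = 46

46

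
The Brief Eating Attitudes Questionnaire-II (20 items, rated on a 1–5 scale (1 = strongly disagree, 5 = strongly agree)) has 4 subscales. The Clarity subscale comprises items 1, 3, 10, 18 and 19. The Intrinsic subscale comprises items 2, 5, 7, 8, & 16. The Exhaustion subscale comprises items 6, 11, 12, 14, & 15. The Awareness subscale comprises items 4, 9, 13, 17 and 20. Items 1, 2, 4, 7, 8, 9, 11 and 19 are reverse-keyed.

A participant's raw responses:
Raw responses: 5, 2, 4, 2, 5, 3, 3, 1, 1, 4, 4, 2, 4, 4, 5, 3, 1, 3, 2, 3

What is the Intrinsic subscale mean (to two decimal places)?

4.00

Intrinsic items: 2, 5, 7, 8, 16.
Of these, items 2, 7, & 8 are reverse-keyed; on a 1–5 scale, reversed = 6 − raw.
  item 2: 6 − 2 = 4
  item 5: 5
  item 7: 6 − 3 = 3
  item 8: 6 − 1 = 5
  item 16: 3
Sum = 4 + 5 + 3 + 5 + 3 = 20
Mean = 20 / 5 = 4.00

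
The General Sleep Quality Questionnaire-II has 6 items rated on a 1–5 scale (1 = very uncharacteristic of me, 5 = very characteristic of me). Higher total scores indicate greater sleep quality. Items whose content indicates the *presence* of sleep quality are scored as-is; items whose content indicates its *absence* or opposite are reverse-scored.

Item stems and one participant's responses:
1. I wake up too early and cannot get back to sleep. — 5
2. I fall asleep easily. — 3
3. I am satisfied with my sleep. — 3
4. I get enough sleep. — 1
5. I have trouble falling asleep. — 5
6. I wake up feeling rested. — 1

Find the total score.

Items 1, 5 describe the absence/opposite of sleep quality → reverse-score.
reverse-coded value = 6 − response.
  item 1: 6 − 5 = 1
  item 2: 3
  item 3: 3
  item 4: 1
  item 5: 6 − 5 = 1
  item 6: 1
Total = 1 + 3 + 3 + 1 + 1 + 1 = 10

10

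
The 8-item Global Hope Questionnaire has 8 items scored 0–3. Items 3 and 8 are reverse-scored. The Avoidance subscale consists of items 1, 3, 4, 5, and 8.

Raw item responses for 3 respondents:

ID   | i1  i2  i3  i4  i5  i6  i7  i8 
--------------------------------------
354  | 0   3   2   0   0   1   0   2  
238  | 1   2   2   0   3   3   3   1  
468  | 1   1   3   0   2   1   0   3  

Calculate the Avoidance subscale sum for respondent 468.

Respondent 468 raw: 1, 1, 3, 0, 2, 1, 0, 3.
Avoidance items: 1, 3, 4, 5, 8.
Reverse-coded (reversed = (0+3) − raw = 3 − raw):
  item 1: 1
  item 3: 3 − 3 = 0
  item 4: 0
  item 5: 2
  item 8: 3 − 3 = 0
Sum = 1 + 0 + 0 + 2 + 0 = 3

3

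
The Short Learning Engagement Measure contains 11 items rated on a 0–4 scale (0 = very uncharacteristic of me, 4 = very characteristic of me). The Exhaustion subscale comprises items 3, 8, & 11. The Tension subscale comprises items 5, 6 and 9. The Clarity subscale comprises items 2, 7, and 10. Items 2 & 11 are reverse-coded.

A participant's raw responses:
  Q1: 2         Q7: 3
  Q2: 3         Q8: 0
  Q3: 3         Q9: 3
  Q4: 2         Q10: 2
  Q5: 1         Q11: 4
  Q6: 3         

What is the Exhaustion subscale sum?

3

Exhaustion items: 3, 8, 11.
Of these, item 11 is reverse-coded; reversed = (0+4) − raw = 4 − raw.
  item 3: 3
  item 8: 0
  item 11: 4 − 4 = 0
Sum = 3 + 0 + 0 = 3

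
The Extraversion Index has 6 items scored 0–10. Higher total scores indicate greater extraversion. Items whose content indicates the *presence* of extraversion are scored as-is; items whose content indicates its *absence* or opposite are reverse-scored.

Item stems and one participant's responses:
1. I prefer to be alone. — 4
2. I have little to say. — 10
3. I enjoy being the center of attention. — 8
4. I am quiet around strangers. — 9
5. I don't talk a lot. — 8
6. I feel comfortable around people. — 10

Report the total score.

27

Items 1, 2, 4, 5 describe the absence/opposite of extraversion → reverse-score.
reversed = (0+10) − raw = 10 − raw.
  item 1: 10 − 4 = 6
  item 2: 10 − 10 = 0
  item 3: 8
  item 4: 10 − 9 = 1
  item 5: 10 − 8 = 2
  item 6: 10
Total = 6 + 0 + 8 + 1 + 2 + 10 = 27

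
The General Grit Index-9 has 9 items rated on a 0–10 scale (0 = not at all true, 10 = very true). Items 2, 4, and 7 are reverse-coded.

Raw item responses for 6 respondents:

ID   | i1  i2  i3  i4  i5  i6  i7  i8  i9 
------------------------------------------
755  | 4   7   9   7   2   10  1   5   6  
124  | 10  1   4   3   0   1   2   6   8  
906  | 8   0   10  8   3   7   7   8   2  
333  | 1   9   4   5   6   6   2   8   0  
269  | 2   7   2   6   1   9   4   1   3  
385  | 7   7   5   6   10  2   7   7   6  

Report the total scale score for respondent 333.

Respondent 333 raw: 1, 9, 4, 5, 6, 6, 2, 8, 0.
Reverse-coded (on a 0–10 scale, reversed = 10 − raw):
  item 1: 1
  item 2: 10 − 9 = 1
  item 3: 4
  item 4: 10 − 5 = 5
  item 5: 6
  item 6: 6
  item 7: 10 − 2 = 8
  item 8: 8
  item 9: 0
Sum = 1 + 1 + 4 + 5 + 6 + 6 + 8 + 8 + 0 = 39

39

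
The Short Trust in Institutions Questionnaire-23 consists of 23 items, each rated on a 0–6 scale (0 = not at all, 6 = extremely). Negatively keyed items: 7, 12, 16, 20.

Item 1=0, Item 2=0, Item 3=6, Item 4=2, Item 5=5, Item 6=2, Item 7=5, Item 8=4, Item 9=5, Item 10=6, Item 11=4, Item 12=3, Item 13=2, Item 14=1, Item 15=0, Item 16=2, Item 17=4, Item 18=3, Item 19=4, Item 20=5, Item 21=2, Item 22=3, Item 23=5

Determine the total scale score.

Reverse-coded items (reverse-coded value = 6 − response):
  item 7: 6 − 5 = 1
  item 12: 6 − 3 = 3
  item 16: 6 − 2 = 4
  item 20: 6 − 5 = 1
Scored items: 0, 0, 6, 2, 5, 2, 1, 4, 5, 6, 4, 3, 2, 1, 0, 4, 4, 3, 4, 1, 2, 3, 5
Total = 0 + 0 + 6 + 2 + 5 + 2 + 1 + 4 + 5 + 6 + 4 + 3 + 2 + 1 + 0 + 4 + 4 + 3 + 4 + 1 + 2 + 3 + 5 = 67

67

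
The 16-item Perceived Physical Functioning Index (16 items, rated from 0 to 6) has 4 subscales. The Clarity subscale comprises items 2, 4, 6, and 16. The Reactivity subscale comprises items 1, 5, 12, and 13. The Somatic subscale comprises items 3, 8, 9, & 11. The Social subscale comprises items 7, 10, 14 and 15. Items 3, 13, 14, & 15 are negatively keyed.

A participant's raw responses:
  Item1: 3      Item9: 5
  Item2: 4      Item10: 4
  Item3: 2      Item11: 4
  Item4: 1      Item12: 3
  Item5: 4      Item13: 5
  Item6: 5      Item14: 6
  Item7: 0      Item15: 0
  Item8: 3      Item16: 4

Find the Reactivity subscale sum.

11

Reactivity items: 1, 5, 12, 13.
Of these, item 13 is negatively keyed; reversed = (0+6) − raw = 6 − raw.
  item 1: 3
  item 5: 4
  item 12: 3
  item 13: 6 − 5 = 1
Sum = 3 + 4 + 3 + 1 = 11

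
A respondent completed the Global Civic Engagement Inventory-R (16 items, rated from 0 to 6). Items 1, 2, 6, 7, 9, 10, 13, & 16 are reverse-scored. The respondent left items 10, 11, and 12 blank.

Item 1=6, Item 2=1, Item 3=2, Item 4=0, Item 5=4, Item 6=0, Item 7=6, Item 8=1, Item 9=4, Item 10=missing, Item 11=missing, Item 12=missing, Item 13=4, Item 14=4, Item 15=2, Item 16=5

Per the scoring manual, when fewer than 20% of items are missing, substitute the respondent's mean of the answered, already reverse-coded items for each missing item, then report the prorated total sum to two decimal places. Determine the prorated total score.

Reverse-coded (on a 0–6 scale, reversed = 6 − raw):
  item 1: 6 − 6 = 0
  item 2: 6 − 1 = 5
  item 6: 6 − 0 = 6
  item 7: 6 − 6 = 0
  item 9: 6 − 4 = 2
  item 13: 6 − 4 = 2
  item 16: 6 − 5 = 1
Completed scored items (13 of 16): 0, 5, 2, 0, 4, 6, 0, 1, 2, 2, 4, 2, 1; sum = 29.
Person mean = 29 / 13 ≈ 2.2308
Prorated total = (29 / 13) × 16 = 35.69 (to 2 dp)

35.69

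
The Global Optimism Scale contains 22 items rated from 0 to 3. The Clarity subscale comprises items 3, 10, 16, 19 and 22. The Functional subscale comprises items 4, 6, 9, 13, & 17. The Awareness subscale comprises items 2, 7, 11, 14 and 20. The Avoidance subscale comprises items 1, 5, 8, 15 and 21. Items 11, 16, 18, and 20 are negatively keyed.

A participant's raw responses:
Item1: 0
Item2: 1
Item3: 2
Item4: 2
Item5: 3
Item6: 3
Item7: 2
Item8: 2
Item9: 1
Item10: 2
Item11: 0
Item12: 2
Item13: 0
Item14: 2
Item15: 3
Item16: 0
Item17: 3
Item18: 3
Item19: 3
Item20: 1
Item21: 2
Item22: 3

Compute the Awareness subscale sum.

Awareness items: 2, 7, 11, 14, 20.
Of these, items 11 & 20 are negatively keyed; reversed = (0+3) − raw = 3 − raw.
  item 2: 1
  item 7: 2
  item 11: 3 − 0 = 3
  item 14: 2
  item 20: 3 − 1 = 2
Sum = 1 + 2 + 3 + 2 + 2 = 10

10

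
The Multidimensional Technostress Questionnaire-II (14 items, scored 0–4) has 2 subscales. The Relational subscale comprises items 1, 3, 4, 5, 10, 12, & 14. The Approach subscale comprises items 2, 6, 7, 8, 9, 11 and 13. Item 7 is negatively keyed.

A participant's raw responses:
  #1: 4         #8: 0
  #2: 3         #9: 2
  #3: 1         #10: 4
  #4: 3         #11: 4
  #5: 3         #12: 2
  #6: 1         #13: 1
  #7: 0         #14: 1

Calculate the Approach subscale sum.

Approach items: 2, 6, 7, 8, 9, 11, 13.
Of these, item 7 is negatively keyed; on a 0–4 scale, reversed = 4 − raw.
  item 2: 3
  item 6: 1
  item 7: 4 − 0 = 4
  item 8: 0
  item 9: 2
  item 11: 4
  item 13: 1
Sum = 3 + 1 + 4 + 0 + 2 + 4 + 1 = 15

15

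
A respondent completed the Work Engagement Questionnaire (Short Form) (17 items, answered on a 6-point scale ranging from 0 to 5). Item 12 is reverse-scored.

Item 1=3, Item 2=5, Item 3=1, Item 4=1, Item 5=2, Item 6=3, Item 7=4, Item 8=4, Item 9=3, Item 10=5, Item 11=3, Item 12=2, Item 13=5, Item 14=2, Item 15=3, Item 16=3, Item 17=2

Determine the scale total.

52

Apply reverse scoring (reversed = (0+5) − raw = 5 − raw):
  item 12: 5 − 2 = 3
Scored responses: 3, 5, 1, 1, 2, 3, 4, 4, 3, 5, 3, 3, 5, 2, 3, 3, 2
Total = 3 + 5 + 1 + 1 + 2 + 3 + 4 + 4 + 3 + 5 + 3 + 3 + 5 + 2 + 3 + 3 + 2 = 52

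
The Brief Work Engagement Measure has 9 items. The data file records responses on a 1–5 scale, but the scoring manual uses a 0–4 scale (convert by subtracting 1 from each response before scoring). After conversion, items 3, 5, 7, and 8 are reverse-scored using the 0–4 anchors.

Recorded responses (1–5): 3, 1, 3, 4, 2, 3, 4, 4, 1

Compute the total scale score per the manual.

Convert to 0–4: 2, 0, 2, 3, 1, 2, 3, 3, 0
Reverse-coded (on a 0–4 scale, reversed = 4 − raw):
  item 3: 4 − 2 = 2
  item 5: 4 − 1 = 3
  item 7: 4 − 3 = 1
  item 8: 4 − 3 = 1
Scored: 2, 0, 2, 3, 3, 2, 1, 1, 0
Total = 14

14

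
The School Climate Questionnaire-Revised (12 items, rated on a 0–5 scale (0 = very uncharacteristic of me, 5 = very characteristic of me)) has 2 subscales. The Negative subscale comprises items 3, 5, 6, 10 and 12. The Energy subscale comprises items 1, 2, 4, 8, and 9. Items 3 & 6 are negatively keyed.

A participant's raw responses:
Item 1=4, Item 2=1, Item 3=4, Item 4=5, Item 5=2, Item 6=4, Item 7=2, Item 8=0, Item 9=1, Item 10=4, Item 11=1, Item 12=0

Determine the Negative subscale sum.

Negative items: 3, 5, 6, 10, 12.
Of these, items 3 and 6 are negatively keyed; on a 0–5 scale, reversed = 5 − raw.
  item 3: 5 − 4 = 1
  item 5: 2
  item 6: 5 − 4 = 1
  item 10: 4
  item 12: 0
Sum = 1 + 2 + 1 + 4 + 0 = 8

8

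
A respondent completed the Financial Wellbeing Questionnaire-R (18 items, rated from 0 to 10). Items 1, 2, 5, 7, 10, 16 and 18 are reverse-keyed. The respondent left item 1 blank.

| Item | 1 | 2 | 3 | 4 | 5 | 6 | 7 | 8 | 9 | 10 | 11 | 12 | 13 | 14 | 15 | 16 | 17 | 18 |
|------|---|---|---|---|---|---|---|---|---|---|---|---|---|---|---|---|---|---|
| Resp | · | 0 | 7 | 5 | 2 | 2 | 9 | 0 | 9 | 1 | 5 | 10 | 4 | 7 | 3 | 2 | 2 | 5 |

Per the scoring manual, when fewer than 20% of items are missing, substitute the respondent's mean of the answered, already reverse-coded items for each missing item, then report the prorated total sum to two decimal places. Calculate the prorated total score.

100.59

Reverse-coded (reversed = (0+10) − raw = 10 − raw):
  item 2: 10 − 0 = 10
  item 5: 10 − 2 = 8
  item 7: 10 − 9 = 1
  item 10: 10 − 1 = 9
  item 16: 10 − 2 = 8
  item 18: 10 − 5 = 5
Completed scored items (17 of 18): 10, 7, 5, 8, 2, 1, 0, 9, 9, 5, 10, 4, 7, 3, 8, 2, 5; sum = 95.
Person mean = 95 / 17 ≈ 5.5882
Prorated total = (95 / 17) × 18 = 100.59 (to 2 dp)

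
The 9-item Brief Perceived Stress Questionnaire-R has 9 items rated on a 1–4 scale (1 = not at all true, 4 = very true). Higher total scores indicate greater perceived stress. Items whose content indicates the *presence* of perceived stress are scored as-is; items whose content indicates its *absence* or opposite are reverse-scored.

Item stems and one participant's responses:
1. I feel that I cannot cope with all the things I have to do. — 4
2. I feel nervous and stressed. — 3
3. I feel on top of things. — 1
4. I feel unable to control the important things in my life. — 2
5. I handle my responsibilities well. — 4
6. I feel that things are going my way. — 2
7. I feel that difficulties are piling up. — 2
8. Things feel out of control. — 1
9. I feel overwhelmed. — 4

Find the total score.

24

Items 3, 5, 6 describe the absence/opposite of perceived stress → reverse-score.
reversed = (1+4) − raw = 5 − raw.
  item 1: 4
  item 2: 3
  item 3: 5 − 1 = 4
  item 4: 2
  item 5: 5 − 4 = 1
  item 6: 5 − 2 = 3
  item 7: 2
  item 8: 1
  item 9: 4
Total = 4 + 3 + 4 + 2 + 1 + 3 + 2 + 1 + 4 = 24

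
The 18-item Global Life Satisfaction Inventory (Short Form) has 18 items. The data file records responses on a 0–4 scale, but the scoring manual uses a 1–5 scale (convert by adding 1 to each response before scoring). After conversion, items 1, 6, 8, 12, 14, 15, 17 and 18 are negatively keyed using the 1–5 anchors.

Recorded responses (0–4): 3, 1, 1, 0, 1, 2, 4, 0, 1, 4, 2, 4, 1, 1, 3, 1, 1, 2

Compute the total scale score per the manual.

Convert to 1–5: 4, 2, 2, 1, 2, 3, 5, 1, 2, 5, 3, 5, 2, 2, 4, 2, 2, 3
Reverse-coded (reverse-coded value = 6 − response):
  item 1: 6 − 4 = 2
  item 6: 6 − 3 = 3
  item 8: 6 − 1 = 5
  item 12: 6 − 5 = 1
  item 14: 6 − 2 = 4
  item 15: 6 − 4 = 2
  item 17: 6 − 2 = 4
  item 18: 6 − 3 = 3
Scored: 2, 2, 2, 1, 2, 3, 5, 5, 2, 5, 3, 1, 2, 4, 2, 2, 4, 3
Total = 50

50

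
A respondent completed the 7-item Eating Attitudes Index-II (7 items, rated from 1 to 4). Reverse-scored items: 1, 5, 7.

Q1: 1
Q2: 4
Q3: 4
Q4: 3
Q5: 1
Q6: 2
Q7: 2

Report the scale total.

24

Reverse-scored items use 5 − raw:
  item 1: 5 − 1 = 4
  item 5: 5 − 1 = 4
  item 7: 5 − 2 = 3
Scored responses: 4, 4, 4, 3, 4, 2, 3
Total = 4 + 4 + 4 + 3 + 4 + 2 + 3 = 24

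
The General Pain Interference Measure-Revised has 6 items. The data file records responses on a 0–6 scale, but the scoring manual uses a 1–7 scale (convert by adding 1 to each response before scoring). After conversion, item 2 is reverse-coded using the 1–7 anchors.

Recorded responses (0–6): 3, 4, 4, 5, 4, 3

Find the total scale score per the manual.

27

Convert to 1–7: 4, 5, 5, 6, 5, 4
Reverse-coded (reverse-coded value = 8 − response):
  item 2: 8 − 5 = 3
Scored: 4, 3, 5, 6, 5, 4
Total = 27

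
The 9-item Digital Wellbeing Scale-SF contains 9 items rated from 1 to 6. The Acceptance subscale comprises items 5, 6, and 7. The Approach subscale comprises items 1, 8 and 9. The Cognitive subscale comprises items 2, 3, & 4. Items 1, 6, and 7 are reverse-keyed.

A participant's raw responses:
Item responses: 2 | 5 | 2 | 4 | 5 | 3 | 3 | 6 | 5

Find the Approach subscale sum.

Approach items: 1, 8, 9.
Of these, item 1 is reverse-keyed; reversed = (1+6) − raw = 7 − raw.
  item 1: 7 − 2 = 5
  item 8: 6
  item 9: 5
Sum = 5 + 6 + 5 = 16

16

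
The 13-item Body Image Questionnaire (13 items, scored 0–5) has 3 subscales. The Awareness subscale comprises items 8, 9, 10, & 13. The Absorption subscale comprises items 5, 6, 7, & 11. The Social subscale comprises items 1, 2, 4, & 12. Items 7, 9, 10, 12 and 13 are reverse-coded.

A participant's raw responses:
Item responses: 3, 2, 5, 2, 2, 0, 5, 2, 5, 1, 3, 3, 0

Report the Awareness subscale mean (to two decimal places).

Awareness items: 8, 9, 10, 13.
Of these, items 9, 10 and 13 are reverse-coded; reverse-coded value = 5 − response.
  item 8: 2
  item 9: 5 − 5 = 0
  item 10: 5 − 1 = 4
  item 13: 5 − 0 = 5
Sum = 2 + 0 + 4 + 5 = 11
Mean = 11 / 4 = 2.75

2.75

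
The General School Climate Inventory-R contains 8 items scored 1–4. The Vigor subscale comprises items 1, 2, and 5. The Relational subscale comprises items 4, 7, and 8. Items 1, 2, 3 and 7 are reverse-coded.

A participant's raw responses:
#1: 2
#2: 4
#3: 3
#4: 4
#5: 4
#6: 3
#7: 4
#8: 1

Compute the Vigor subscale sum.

8

Vigor items: 1, 2, 5.
Of these, items 1 & 2 are reverse-coded; reverse-coded value = 5 − response.
  item 1: 5 − 2 = 3
  item 2: 5 − 4 = 1
  item 5: 4
Sum = 3 + 1 + 4 = 8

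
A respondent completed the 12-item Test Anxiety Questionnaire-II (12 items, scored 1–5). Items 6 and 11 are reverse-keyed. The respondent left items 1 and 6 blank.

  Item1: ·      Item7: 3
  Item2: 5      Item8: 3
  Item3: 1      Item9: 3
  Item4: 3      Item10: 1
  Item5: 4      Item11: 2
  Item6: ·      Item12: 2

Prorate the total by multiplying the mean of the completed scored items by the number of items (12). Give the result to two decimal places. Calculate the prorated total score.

34.80

Reverse-coded (reverse-coded value = 6 − response):
  item 11: 6 − 2 = 4
Completed scored items (10 of 12): 5, 1, 3, 4, 3, 3, 3, 1, 4, 2; sum = 29.
Person mean = 29 / 10 ≈ 2.9000
Prorated total = (29 / 10) × 12 = 34.80 (to 2 dp)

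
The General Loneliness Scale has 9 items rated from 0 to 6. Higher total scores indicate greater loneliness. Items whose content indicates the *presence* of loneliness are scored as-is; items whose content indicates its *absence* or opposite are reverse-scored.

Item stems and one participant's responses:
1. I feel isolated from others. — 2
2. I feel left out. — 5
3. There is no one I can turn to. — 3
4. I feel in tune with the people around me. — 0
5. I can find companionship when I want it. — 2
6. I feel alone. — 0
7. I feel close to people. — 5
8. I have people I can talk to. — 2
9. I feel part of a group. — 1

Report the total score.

Items 4, 5, 7, 8, 9 describe the absence/opposite of loneliness → reverse-score.
reversed = (0+6) − raw = 6 − raw.
  item 1: 2
  item 2: 5
  item 3: 3
  item 4: 6 − 0 = 6
  item 5: 6 − 2 = 4
  item 6: 0
  item 7: 6 − 5 = 1
  item 8: 6 − 2 = 4
  item 9: 6 − 1 = 5
Total = 2 + 5 + 3 + 6 + 4 + 0 + 1 + 4 + 5 = 30

30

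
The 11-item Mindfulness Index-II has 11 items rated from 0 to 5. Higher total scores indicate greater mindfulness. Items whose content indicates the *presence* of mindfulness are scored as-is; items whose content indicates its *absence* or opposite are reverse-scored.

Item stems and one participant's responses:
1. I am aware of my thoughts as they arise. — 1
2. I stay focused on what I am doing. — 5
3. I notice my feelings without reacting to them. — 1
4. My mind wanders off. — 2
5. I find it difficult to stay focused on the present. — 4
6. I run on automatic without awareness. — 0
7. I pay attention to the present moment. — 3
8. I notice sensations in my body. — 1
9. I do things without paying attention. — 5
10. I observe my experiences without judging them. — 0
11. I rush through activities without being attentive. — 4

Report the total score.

21

Items 4, 5, 6, 9, 11 describe the absence/opposite of mindfulness → reverse-score.
reverse-coded value = 5 − response.
  item 1: 1
  item 2: 5
  item 3: 1
  item 4: 5 − 2 = 3
  item 5: 5 − 4 = 1
  item 6: 5 − 0 = 5
  item 7: 3
  item 8: 1
  item 9: 5 − 5 = 0
  item 10: 0
  item 11: 5 − 4 = 1
Total = 1 + 5 + 1 + 3 + 1 + 5 + 3 + 1 + 0 + 0 + 1 = 21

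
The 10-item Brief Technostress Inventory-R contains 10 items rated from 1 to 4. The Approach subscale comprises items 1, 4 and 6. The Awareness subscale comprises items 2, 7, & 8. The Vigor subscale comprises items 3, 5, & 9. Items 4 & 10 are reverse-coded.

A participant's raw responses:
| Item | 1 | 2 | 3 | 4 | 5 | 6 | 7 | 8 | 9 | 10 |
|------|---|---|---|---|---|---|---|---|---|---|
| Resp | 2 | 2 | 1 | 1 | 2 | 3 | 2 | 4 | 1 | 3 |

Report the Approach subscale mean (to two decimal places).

3.00

Approach items: 1, 4, 6.
Of these, item 4 is reverse-coded; reverse-coded value = 5 − response.
  item 1: 2
  item 4: 5 − 1 = 4
  item 6: 3
Sum = 2 + 4 + 3 = 9
Mean = 9 / 3 = 3.00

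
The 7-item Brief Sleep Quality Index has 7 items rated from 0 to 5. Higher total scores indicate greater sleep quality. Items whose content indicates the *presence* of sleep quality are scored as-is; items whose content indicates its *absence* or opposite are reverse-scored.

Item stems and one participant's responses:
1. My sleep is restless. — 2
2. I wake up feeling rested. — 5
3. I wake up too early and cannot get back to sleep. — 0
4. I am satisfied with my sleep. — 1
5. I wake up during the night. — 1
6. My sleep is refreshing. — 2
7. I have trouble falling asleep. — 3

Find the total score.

Items 1, 3, 5, 7 describe the absence/opposite of sleep quality → reverse-score.
reversed = (0+5) − raw = 5 − raw.
  item 1: 5 − 2 = 3
  item 2: 5
  item 3: 5 − 0 = 5
  item 4: 1
  item 5: 5 − 1 = 4
  item 6: 2
  item 7: 5 − 3 = 2
Total = 3 + 5 + 5 + 1 + 4 + 2 + 2 = 22

22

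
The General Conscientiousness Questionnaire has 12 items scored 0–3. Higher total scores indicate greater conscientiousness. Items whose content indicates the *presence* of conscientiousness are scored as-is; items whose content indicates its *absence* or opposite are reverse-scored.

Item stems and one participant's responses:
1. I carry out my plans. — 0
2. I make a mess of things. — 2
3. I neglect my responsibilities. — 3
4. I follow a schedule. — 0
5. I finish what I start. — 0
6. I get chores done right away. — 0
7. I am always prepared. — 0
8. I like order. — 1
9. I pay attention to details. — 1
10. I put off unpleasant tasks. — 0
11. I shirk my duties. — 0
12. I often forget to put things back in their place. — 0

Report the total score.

12

Items 2, 3, 10, 11, 12 describe the absence/opposite of conscientiousness → reverse-score.
reversed = (0+3) − raw = 3 − raw.
  item 1: 0
  item 2: 3 − 2 = 1
  item 3: 3 − 3 = 0
  item 4: 0
  item 5: 0
  item 6: 0
  item 7: 0
  item 8: 1
  item 9: 1
  item 10: 3 − 0 = 3
  item 11: 3 − 0 = 3
  item 12: 3 − 0 = 3
Total = 0 + 1 + 0 + 0 + 0 + 0 + 0 + 1 + 1 + 3 + 3 + 3 = 12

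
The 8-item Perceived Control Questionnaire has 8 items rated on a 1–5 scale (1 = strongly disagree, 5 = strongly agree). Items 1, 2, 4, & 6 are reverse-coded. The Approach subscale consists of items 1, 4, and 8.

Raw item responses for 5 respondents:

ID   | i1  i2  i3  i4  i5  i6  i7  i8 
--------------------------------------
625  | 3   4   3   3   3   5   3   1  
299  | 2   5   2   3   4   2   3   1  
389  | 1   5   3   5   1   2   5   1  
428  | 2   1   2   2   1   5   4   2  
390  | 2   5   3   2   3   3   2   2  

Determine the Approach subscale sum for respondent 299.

Respondent 299 raw: 2, 5, 2, 3, 4, 2, 3, 1.
Approach items: 1, 4, 8.
Reverse-coded (reverse-coded value = 6 − response):
  item 1: 6 − 2 = 4
  item 4: 6 − 3 = 3
  item 8: 1
Sum = 4 + 3 + 1 = 8

8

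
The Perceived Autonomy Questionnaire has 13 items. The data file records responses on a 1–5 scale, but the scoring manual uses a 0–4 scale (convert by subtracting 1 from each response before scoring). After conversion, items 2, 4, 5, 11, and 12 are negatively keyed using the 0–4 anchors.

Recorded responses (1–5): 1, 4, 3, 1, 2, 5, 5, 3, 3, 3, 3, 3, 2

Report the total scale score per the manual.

29

Convert to 0–4: 0, 3, 2, 0, 1, 4, 4, 2, 2, 2, 2, 2, 1
Reverse-coded (reversed = (0+4) − raw = 4 − raw):
  item 2: 4 − 3 = 1
  item 4: 4 − 0 = 4
  item 5: 4 − 1 = 3
  item 11: 4 − 2 = 2
  item 12: 4 − 2 = 2
Scored: 0, 1, 2, 4, 3, 4, 4, 2, 2, 2, 2, 2, 1
Total = 29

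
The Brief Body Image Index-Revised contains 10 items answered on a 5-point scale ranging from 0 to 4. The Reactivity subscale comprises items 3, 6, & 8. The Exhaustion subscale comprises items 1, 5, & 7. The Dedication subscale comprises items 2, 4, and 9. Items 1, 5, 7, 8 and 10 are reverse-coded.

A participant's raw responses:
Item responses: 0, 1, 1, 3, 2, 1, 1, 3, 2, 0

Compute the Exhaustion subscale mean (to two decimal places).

Exhaustion items: 1, 5, 7.
Of these, items 1, 5, and 7 are reverse-coded; on a 0–4 scale, reversed = 4 − raw.
  item 1: 4 − 0 = 4
  item 5: 4 − 2 = 2
  item 7: 4 − 1 = 3
Sum = 4 + 2 + 3 = 9
Mean = 9 / 3 = 3.00

3.00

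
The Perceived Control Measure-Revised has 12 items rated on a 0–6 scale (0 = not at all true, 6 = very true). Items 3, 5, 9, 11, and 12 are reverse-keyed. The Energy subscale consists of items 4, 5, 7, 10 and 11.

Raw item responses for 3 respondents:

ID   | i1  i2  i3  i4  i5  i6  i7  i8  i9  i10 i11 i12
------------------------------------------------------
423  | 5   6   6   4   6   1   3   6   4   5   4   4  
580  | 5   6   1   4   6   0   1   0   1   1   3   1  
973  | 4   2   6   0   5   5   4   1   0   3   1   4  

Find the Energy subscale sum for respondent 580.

9

Respondent 580 raw: 5, 6, 1, 4, 6, 0, 1, 0, 1, 1, 3, 1.
Energy items: 4, 5, 7, 10, 11.
Reverse-coded (on a 0–6 scale, reversed = 6 − raw):
  item 4: 4
  item 5: 6 − 6 = 0
  item 7: 1
  item 10: 1
  item 11: 6 − 3 = 3
Sum = 4 + 0 + 1 + 1 + 3 = 9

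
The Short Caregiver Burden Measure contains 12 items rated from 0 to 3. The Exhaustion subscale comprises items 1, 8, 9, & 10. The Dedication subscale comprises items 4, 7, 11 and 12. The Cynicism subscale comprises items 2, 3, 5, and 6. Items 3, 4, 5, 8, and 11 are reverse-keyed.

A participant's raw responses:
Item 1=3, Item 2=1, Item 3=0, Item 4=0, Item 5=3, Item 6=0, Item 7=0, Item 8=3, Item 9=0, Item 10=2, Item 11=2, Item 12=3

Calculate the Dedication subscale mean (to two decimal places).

1.75

Dedication items: 4, 7, 11, 12.
Of these, items 4 & 11 are reverse-keyed; reversed = (0+3) − raw = 3 − raw.
  item 4: 3 − 0 = 3
  item 7: 0
  item 11: 3 − 2 = 1
  item 12: 3
Sum = 3 + 0 + 1 + 3 = 7
Mean = 7 / 4 = 1.75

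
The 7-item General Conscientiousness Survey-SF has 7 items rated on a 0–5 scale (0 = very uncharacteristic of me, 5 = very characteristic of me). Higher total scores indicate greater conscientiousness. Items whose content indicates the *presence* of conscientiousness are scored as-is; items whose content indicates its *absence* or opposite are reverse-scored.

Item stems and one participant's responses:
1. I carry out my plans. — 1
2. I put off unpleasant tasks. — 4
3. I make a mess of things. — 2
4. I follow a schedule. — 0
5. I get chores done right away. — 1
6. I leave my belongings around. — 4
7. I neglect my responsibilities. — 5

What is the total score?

Items 2, 3, 6, 7 describe the absence/opposite of conscientiousness → reverse-score.
reverse-coded value = 5 − response.
  item 1: 1
  item 2: 5 − 4 = 1
  item 3: 5 − 2 = 3
  item 4: 0
  item 5: 1
  item 6: 5 − 4 = 1
  item 7: 5 − 5 = 0
Total = 1 + 1 + 3 + 0 + 1 + 1 + 0 = 7

7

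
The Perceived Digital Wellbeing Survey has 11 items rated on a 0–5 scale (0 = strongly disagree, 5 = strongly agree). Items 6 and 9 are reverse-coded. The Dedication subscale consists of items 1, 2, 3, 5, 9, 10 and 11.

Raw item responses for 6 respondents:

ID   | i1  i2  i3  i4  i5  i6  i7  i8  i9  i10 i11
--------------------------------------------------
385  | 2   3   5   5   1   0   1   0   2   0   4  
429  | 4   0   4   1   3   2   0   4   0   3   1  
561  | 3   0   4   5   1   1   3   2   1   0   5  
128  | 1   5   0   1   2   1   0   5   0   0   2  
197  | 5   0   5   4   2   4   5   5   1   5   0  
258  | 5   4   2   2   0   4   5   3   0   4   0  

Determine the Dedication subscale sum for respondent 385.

Respondent 385 raw: 2, 3, 5, 5, 1, 0, 1, 0, 2, 0, 4.
Dedication items: 1, 2, 3, 5, 9, 10, 11.
Reverse-coded (reversed = (0+5) − raw = 5 − raw):
  item 1: 2
  item 2: 3
  item 3: 5
  item 5: 1
  item 9: 5 − 2 = 3
  item 10: 0
  item 11: 4
Sum = 2 + 3 + 5 + 1 + 3 + 0 + 4 = 18

18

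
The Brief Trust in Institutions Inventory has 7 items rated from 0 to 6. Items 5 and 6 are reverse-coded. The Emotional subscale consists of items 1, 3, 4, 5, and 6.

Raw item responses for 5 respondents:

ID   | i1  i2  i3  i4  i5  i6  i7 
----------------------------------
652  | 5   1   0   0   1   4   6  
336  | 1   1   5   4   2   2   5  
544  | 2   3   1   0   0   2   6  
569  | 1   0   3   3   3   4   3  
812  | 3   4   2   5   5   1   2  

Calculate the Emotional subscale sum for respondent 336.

Respondent 336 raw: 1, 1, 5, 4, 2, 2, 5.
Emotional items: 1, 3, 4, 5, 6.
Reverse-coded (reverse-coded value = 6 − response):
  item 1: 1
  item 3: 5
  item 4: 4
  item 5: 6 − 2 = 4
  item 6: 6 − 2 = 4
Sum = 1 + 5 + 4 + 4 + 4 = 18

18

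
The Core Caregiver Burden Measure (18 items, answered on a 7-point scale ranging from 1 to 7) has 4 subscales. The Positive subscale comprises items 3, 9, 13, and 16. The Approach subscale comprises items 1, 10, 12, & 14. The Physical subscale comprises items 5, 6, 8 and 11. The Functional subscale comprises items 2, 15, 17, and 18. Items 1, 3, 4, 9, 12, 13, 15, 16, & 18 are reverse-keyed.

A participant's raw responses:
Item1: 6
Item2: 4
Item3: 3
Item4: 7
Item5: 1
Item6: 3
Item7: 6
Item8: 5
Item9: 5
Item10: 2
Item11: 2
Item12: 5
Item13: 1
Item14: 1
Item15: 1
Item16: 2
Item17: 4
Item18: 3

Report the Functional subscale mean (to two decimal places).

5.00

Functional items: 2, 15, 17, 18.
Of these, items 15 and 18 are reverse-keyed; reversed = (1+7) − raw = 8 − raw.
  item 2: 4
  item 15: 8 − 1 = 7
  item 17: 4
  item 18: 8 − 3 = 5
Sum = 4 + 7 + 4 + 5 = 20
Mean = 20 / 4 = 5.00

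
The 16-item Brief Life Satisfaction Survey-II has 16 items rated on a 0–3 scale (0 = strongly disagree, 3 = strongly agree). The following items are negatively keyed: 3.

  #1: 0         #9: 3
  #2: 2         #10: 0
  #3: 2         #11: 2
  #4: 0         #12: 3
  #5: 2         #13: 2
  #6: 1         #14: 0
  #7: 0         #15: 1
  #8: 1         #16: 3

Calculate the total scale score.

21

Reversing item 3 with 3 − raw:
Total = 0 + 2 + (3−2) + 0 + 2 + 1 + 0 + 1 + 3 + 0 + 2 + 3 + 2 + 0 + 1 + 3
      = 0 + 2 + 1 + 0 + 2 + 1 + 0 + 1 + 3 + 0 + 2 + 3 + 2 + 0 + 1 + 3 = 21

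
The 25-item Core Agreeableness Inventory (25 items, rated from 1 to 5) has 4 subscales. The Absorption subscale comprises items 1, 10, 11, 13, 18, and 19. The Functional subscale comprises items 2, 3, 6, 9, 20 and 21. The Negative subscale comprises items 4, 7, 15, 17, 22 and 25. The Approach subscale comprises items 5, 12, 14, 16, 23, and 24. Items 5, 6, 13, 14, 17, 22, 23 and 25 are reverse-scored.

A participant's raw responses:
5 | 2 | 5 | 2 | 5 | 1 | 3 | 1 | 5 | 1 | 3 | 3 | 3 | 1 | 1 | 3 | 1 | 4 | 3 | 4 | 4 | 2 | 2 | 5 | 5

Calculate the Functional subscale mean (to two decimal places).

Functional items: 2, 3, 6, 9, 20, 21.
Of these, item 6 is reverse-scored; reverse-coded value = 6 − response.
  item 2: 2
  item 3: 5
  item 6: 6 − 1 = 5
  item 9: 5
  item 20: 4
  item 21: 4
Sum = 2 + 5 + 5 + 5 + 4 + 4 = 25
Mean = 25 / 6 = 4.17

4.17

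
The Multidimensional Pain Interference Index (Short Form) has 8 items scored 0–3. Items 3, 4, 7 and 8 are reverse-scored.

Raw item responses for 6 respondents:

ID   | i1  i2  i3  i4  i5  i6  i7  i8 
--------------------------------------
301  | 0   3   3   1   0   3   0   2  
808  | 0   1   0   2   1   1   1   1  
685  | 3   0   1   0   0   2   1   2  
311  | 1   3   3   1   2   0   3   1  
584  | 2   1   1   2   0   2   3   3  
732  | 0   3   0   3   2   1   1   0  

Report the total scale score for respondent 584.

Respondent 584 raw: 2, 1, 1, 2, 0, 2, 3, 3.
Reverse-coded (reversed = (0+3) − raw = 3 − raw):
  item 1: 2
  item 2: 1
  item 3: 3 − 1 = 2
  item 4: 3 − 2 = 1
  item 5: 0
  item 6: 2
  item 7: 3 − 3 = 0
  item 8: 3 − 3 = 0
Sum = 2 + 1 + 2 + 1 + 0 + 2 + 0 + 0 = 8

8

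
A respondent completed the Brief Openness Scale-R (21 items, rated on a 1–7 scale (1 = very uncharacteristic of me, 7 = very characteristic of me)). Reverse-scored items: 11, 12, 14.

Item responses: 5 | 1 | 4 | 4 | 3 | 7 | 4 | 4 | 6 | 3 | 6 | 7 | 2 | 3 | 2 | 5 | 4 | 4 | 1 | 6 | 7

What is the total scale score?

80

Raw sum = 88. Reverse-scored items: 11, 12, 14; their raw sum = 16.
Each reversal replaces raw with 8 − raw, changing the total by 8 − 2·raw per item.
Total = 88 + 3·8 − 2·16 = 88 + 24 − 32 = 80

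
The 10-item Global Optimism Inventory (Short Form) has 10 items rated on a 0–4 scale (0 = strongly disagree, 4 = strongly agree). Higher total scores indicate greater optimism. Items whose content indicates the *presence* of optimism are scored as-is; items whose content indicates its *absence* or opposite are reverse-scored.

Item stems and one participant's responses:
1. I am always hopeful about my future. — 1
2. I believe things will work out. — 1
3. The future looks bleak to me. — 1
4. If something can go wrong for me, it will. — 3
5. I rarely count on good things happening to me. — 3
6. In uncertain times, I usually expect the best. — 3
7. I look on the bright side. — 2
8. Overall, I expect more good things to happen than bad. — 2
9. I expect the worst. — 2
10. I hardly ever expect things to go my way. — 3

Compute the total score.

17

Items 3, 4, 5, 9, 10 describe the absence/opposite of optimism → reverse-score.
reverse-coded value = 4 − response.
  item 1: 1
  item 2: 1
  item 3: 4 − 1 = 3
  item 4: 4 − 3 = 1
  item 5: 4 − 3 = 1
  item 6: 3
  item 7: 2
  item 8: 2
  item 9: 4 − 2 = 2
  item 10: 4 − 3 = 1
Total = 1 + 1 + 3 + 1 + 1 + 3 + 2 + 2 + 2 + 1 = 17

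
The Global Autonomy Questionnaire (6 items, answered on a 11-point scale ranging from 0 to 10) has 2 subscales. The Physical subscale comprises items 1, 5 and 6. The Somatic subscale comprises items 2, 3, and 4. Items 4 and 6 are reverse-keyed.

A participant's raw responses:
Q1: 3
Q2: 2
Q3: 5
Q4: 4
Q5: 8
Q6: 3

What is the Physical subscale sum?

Physical items: 1, 5, 6.
Of these, item 6 is reverse-keyed; reversed = (0+10) − raw = 10 − raw.
  item 1: 3
  item 5: 8
  item 6: 10 − 3 = 7
Sum = 3 + 8 + 7 = 18

18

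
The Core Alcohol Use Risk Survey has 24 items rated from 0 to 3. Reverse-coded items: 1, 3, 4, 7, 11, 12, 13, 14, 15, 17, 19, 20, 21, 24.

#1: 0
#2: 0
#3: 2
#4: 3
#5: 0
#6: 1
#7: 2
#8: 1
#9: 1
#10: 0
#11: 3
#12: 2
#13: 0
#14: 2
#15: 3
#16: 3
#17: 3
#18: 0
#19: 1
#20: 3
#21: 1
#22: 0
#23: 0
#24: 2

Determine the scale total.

Apply reverse scoring (reverse-coded value = 3 − response):
  item 1: 3 − 0 = 3
  item 3: 3 − 2 = 1
  item 4: 3 − 3 = 0
  item 7: 3 − 2 = 1
  item 11: 3 − 3 = 0
  item 12: 3 − 2 = 1
  item 13: 3 − 0 = 3
  item 14: 3 − 2 = 1
  item 15: 3 − 3 = 0
  item 17: 3 − 3 = 0
  item 19: 3 − 1 = 2
  item 20: 3 − 3 = 0
  item 21: 3 − 1 = 2
  item 24: 3 − 2 = 1
Scored responses: 3, 0, 1, 0, 0, 1, 1, 1, 1, 0, 0, 1, 3, 1, 0, 3, 0, 0, 2, 0, 2, 0, 0, 1
Total = 3 + 0 + 1 + 0 + 0 + 1 + 1 + 1 + 1 + 0 + 0 + 1 + 3 + 1 + 0 + 3 + 0 + 0 + 2 + 0 + 2 + 0 + 0 + 1 = 21

21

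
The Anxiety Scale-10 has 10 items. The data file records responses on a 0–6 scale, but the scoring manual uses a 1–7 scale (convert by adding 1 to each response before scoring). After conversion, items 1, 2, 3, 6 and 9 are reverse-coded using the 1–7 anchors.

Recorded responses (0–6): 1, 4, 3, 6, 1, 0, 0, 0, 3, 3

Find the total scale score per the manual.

Convert to 1–7: 2, 5, 4, 7, 2, 1, 1, 1, 4, 4
Reverse-coded (on a 1–7 scale, reversed = 8 − raw):
  item 1: 8 − 2 = 6
  item 2: 8 − 5 = 3
  item 3: 8 − 4 = 4
  item 6: 8 − 1 = 7
  item 9: 8 − 4 = 4
Scored: 6, 3, 4, 7, 2, 7, 1, 1, 4, 4
Total = 39

39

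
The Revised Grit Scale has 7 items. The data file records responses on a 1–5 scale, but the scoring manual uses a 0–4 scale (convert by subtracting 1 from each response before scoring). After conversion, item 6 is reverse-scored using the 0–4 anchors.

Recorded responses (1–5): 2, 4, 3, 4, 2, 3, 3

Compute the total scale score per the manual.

Convert to 0–4: 1, 3, 2, 3, 1, 2, 2
Reverse-coded (reversed = (0+4) − raw = 4 − raw):
  item 6: 4 − 2 = 2
Scored: 1, 3, 2, 3, 1, 2, 2
Total = 14

14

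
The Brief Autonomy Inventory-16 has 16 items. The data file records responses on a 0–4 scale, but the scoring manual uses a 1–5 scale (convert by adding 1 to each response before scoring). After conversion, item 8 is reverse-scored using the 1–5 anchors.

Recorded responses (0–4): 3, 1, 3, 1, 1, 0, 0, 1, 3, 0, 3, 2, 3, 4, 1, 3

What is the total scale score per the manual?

Convert to 1–5: 4, 2, 4, 2, 2, 1, 1, 2, 4, 1, 4, 3, 4, 5, 2, 4
Reverse-coded (reverse-coded value = 6 − response):
  item 8: 6 − 2 = 4
Scored: 4, 2, 4, 2, 2, 1, 1, 4, 4, 1, 4, 3, 4, 5, 2, 4
Total = 47

47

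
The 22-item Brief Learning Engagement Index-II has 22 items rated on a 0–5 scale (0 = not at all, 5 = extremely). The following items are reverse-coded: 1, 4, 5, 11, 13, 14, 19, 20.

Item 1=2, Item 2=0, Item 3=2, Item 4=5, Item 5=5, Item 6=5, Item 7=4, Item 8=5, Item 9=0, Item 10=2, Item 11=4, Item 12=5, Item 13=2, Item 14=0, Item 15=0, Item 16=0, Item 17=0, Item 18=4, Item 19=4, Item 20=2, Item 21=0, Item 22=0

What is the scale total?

Raw sum = 51. Reverse-coded items: 1, 4, 5, 11, 13, 14, 19, 20; their raw sum = 24.
Each reversal replaces raw with 5 − raw, changing the total by 5 − 2·raw per item.
Total = 51 + 8·5 − 2·24 = 51 + 40 − 48 = 43

43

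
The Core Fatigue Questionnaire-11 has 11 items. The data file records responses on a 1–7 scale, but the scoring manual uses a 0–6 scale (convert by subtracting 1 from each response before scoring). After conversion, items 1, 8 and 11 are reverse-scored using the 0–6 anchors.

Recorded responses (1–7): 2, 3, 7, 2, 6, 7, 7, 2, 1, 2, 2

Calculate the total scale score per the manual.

Convert to 0–6: 1, 2, 6, 1, 5, 6, 6, 1, 0, 1, 1
Reverse-coded (on a 0–6 scale, reversed = 6 − raw):
  item 1: 6 − 1 = 5
  item 8: 6 − 1 = 5
  item 11: 6 − 1 = 5
Scored: 5, 2, 6, 1, 5, 6, 6, 5, 0, 1, 5
Total = 42

42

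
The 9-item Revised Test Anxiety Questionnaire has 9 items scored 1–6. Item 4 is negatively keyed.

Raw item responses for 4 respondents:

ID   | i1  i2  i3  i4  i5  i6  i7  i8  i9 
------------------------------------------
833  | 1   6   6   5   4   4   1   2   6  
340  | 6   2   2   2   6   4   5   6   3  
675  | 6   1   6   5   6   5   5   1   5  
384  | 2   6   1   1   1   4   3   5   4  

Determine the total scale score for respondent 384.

Respondent 384 raw: 2, 6, 1, 1, 1, 4, 3, 5, 4.
Reverse-coded (reverse-coded value = 7 − response):
  item 1: 2
  item 2: 6
  item 3: 1
  item 4: 7 − 1 = 6
  item 5: 1
  item 6: 4
  item 7: 3
  item 8: 5
  item 9: 4
Sum = 2 + 6 + 1 + 6 + 1 + 4 + 3 + 5 + 4 = 32

32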